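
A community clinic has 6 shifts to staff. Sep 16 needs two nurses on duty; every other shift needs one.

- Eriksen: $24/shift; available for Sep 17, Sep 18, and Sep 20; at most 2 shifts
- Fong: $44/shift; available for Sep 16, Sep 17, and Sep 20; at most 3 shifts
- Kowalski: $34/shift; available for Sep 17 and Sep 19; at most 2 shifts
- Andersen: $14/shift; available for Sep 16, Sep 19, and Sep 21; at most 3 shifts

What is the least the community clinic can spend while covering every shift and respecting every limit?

$168

Sep 16 can only be covered by Fong and Andersen, so that assignment is forced.
Sep 18 can only be covered by Eriksen, so that assignment is forced.
Sep 21 can only be covered by Andersen, so that assignment is forced.
Picking the cheapest available nurse for each shift independently would cost $158, but that ignores the shift limits.
An optimal schedule: Sep 16→Andersen+Fong, Sep 17→Kowalski, Sep 18→Eriksen, Sep 19→Andersen, Sep 20→Eriksen, Sep 21→Andersen.
Total: 14 + 44 + 34 + 24 + 14 + 24 + 14 = $168.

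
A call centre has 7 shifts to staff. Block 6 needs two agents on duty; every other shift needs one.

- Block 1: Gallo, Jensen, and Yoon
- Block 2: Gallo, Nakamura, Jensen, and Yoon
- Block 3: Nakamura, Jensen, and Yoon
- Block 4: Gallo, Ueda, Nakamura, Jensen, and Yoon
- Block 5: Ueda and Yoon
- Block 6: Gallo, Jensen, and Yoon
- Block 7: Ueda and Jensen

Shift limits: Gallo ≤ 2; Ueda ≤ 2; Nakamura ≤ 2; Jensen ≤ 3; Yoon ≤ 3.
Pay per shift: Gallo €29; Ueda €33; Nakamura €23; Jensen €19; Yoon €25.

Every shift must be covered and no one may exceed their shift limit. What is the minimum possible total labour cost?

Picking the cheapest available agent for each shift independently would cost €164, but that ignores the shift limits.
An optimal schedule: Block 1→Jensen, Block 2→Nakamura, Block 3→Nakamura, Block 4→Yoon, Block 5→Yoon, Block 6→Jensen+Yoon, Block 7→Jensen.
Total: 19 + 23 + 23 + 25 + 25 + 19 + 25 + 19 = €178.

€178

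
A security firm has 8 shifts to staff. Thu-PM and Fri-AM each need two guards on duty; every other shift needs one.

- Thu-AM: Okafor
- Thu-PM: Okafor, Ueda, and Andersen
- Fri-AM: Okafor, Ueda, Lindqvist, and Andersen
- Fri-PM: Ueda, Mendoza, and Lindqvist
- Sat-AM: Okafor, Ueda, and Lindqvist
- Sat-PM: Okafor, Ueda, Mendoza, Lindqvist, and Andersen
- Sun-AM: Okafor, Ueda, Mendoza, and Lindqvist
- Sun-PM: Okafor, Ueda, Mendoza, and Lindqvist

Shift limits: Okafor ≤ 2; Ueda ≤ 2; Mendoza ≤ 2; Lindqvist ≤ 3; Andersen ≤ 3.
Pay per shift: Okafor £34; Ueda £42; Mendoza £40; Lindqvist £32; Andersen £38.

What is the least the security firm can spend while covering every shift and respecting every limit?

Thu-AM can only be covered by Okafor, so that assignment is forced.
Picking the cheapest available guard for each shift independently would cost £332, but that ignores the shift limits.
An optimal schedule: Thu-AM→Okafor, Thu-PM→Okafor+Andersen, Fri-AM→Lindqvist+Andersen, Fri-PM→Lindqvist, Sat-AM→Lindqvist, Sat-PM→Andersen, Sun-AM→Mendoza, Sun-PM→Mendoza.
Total: 34 + 34 + 38 + 32 + 38 + 32 + 32 + 38 + 40 + 40 = £358.

£358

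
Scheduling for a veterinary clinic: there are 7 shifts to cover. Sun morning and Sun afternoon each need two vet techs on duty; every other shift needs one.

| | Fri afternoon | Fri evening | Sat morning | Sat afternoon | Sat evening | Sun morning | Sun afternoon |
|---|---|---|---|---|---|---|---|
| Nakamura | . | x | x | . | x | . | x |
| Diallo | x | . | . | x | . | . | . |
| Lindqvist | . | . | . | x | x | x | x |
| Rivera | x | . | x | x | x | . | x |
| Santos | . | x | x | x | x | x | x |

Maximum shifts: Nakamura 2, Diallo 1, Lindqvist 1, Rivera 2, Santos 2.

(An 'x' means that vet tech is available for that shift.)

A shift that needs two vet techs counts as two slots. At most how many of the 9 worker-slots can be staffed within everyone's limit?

Total capacity across all vet techs is 2+1+1+2+2 = 8, and 9 slots are needed, so at most 8 can be filled.
An assignment achieving 8: Fri afternoon→Diallo, Fri evening→Nakamura, Sat morning→Nakamura, Sat afternoon→Rivera, Sat evening→Rivera, Sun morning→Lindqvist+Santos, Sun afternoon→Santos.
Loads: Nakamura 2/2, Diallo 1/1, Lindqvist 1/1, Rivera 2/2, Santos 2/2.

8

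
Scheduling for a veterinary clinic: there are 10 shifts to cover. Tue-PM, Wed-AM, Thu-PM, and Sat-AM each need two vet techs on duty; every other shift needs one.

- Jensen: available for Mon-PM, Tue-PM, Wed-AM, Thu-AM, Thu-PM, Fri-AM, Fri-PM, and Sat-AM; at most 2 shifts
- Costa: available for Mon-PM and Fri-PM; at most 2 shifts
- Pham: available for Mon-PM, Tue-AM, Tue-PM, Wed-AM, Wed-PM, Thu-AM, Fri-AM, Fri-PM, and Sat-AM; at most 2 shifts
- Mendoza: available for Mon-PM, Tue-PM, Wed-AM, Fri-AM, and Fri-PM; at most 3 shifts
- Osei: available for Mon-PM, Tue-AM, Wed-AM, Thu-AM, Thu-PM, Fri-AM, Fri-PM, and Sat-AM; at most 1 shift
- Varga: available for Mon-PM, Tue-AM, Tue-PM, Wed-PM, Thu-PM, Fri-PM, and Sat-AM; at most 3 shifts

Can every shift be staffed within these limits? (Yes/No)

No

Total capacity is 2+2+2+3+1+3 = 13 but 14 worker-slots are needed — infeasible.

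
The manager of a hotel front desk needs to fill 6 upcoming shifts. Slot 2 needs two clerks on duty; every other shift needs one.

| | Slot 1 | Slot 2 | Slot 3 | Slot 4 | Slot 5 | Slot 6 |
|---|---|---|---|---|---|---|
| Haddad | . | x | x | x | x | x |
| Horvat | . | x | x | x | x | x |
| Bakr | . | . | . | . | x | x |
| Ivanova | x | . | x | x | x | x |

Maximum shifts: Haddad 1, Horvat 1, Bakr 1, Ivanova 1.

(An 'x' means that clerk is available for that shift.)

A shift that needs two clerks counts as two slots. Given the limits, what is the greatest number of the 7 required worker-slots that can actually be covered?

Total capacity across all clerks is 1+1+1+1 = 4, and 7 slots are needed, so at most 4 can be filled.
An assignment achieving 4: Slot 1→Ivanova, Slot 2→Haddad+Horvat, Slot 5→Bakr.
Loads: Haddad 1/1, Horvat 1/1, Bakr 1/1, Ivanova 1/1.

4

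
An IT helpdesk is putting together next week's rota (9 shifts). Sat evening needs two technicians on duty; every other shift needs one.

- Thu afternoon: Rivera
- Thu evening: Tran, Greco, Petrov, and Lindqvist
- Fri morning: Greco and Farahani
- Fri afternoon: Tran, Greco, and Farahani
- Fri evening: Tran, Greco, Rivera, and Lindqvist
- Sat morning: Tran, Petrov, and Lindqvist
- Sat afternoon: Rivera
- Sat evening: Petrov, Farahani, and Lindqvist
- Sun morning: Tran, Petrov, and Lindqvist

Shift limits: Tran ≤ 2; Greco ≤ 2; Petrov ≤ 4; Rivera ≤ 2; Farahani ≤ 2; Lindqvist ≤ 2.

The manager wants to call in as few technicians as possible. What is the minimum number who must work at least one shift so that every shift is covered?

10 slots to fill and no one can take more than 4, so at least ⌈10/4⌉ = 3 technicians are needed.
Any 3 technicians together have capacity at most 4+2+2 = 8 < 10 slots, so 3 can never suffice.
Tran, Petrov, Rivera, and Farahani alone can cover everything: Thu afternoon→Rivera, Thu evening→Petrov, Fri morning→Farahani, Fri afternoon→Tran, Fri evening→Tran, Sat morning→Petrov, Sat afternoon→Rivera, Sat evening→Petrov+Farahani, Sun morning→Petrov.

4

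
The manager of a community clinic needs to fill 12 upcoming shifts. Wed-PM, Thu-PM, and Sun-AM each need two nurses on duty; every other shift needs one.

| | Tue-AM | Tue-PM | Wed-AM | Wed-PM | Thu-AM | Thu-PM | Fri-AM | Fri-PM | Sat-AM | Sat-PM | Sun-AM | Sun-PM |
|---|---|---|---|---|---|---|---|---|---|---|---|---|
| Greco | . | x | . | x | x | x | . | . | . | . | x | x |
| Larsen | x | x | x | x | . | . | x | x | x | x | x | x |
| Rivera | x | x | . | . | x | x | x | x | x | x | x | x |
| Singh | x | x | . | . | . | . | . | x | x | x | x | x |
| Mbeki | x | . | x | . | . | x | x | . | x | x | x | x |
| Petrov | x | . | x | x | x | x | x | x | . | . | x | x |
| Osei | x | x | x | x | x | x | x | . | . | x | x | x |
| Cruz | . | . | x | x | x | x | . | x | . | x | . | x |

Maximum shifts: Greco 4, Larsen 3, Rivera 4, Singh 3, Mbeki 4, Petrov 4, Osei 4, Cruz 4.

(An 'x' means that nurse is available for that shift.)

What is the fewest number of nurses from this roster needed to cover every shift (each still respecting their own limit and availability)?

4

15 slots to fill and no one can take more than 4, so at least ⌈15/4⌉ = 4 nurses are needed.
Greco, Larsen, Rivera, and Mbeki alone can cover everything: Tue-AM→Rivera, Tue-PM→Greco, Wed-AM→Larsen, Wed-PM→Greco+Larsen, Thu-AM→Greco, Thu-PM→Greco+Rivera, Fri-AM→Rivera, Fri-PM→Larsen, Sat-AM→Mbeki, Sat-PM→Mbeki, Sun-AM→Rivera+Mbeki, Sun-PM→Mbeki.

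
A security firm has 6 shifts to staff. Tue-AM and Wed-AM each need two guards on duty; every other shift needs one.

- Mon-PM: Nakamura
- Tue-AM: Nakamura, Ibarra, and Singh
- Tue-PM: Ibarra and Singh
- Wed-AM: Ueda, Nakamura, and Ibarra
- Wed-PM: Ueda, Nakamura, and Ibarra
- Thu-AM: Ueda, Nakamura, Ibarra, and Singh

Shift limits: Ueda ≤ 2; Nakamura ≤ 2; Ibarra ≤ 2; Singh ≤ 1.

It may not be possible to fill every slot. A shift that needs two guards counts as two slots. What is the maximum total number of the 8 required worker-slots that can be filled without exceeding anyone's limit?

Total capacity across all guards is 2+2+2+1 = 7, and 8 slots are needed, so at most 7 can be filled.
An assignment achieving 7: Mon-PM→Nakamura, Tue-AM→Nakamura+Ibarra, Tue-PM→Ibarra, Wed-AM→Ueda, Wed-PM→Ueda, Thu-AM→Singh.
Loads: Ueda 2/2, Nakamura 2/2, Ibarra 2/2, Singh 1/1.

7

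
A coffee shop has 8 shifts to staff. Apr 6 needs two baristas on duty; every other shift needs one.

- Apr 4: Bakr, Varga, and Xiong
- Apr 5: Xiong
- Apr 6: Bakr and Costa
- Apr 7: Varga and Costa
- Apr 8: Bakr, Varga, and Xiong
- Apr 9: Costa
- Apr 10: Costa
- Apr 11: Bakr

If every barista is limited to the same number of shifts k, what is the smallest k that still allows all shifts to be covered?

3

With 4 baristas and 9 worker-slots to fill, someone must work at least ⌈9/4⌉ = 3 shifts, so k ≥ 3.
k = 3 works: Apr 4→Bakr, Apr 5→Xiong, Apr 6→Bakr+Costa, Apr 7→Varga, Apr 8→Varga, Apr 9→Costa, Apr 10→Costa, Apr 11→Bakr.
Loads: Bakr 3, Varga 2, Xiong 1, Costa 3 — all ≤ 3.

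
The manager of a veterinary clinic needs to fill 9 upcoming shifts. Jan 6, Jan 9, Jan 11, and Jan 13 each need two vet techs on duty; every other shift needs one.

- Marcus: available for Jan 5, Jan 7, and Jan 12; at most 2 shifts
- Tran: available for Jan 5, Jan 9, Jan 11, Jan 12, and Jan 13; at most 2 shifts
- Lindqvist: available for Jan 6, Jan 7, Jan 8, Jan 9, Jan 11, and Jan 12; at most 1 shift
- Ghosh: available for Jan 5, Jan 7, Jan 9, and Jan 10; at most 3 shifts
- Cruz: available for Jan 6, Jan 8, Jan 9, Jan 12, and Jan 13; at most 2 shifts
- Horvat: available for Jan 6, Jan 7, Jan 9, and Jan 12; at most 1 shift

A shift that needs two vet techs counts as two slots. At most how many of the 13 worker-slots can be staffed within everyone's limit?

Total capacity across all vet techs is 2+2+1+3+2+1 = 11, and 13 slots are needed, so at most 11 can be filled.
An assignment achieving 11: Jan 5→Marcus, Jan 6→Cruz+Horvat, Jan 7→Ghosh, Jan 8→Lindqvist, Jan 9→Ghosh, Jan 10→Ghosh, Jan 11→Tran, Jan 12→Marcus, Jan 13→Tran+Cruz.
Loads: Marcus 2/2, Tran 2/2, Lindqvist 1/1, Ghosh 3/3, Cruz 2/2, Horvat 1/1.

11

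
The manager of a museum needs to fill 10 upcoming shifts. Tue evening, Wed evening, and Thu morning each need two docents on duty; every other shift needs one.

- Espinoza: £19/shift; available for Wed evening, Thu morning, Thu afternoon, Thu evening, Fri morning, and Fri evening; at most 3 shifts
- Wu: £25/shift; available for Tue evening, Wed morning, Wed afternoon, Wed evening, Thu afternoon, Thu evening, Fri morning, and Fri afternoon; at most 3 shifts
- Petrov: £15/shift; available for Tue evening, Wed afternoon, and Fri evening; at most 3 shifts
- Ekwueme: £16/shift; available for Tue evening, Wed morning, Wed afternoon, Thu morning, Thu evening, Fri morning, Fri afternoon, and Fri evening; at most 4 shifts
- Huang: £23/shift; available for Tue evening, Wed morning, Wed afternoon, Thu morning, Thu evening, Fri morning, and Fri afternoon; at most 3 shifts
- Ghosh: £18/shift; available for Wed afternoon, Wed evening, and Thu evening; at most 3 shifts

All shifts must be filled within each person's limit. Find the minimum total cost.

£225

Picking the cheapest available docent for each shift independently would cost £216, but that ignores the shift limits.
An optimal schedule: Tue evening→Petrov+Huang, Wed morning→Ekwueme, Wed afternoon→Petrov, Wed evening→Ghosh+Espinoza, Thu morning→Ekwueme+Espinoza, Thu afternoon→Espinoza, Thu evening→Ghosh, Fri morning→Ekwueme, Fri afternoon→Ekwueme, Fri evening→Petrov.
Total: 15 + 23 + 16 + 15 + 18 + 19 + 16 + 19 + 19 + 18 + 16 + 16 + 15 = £225.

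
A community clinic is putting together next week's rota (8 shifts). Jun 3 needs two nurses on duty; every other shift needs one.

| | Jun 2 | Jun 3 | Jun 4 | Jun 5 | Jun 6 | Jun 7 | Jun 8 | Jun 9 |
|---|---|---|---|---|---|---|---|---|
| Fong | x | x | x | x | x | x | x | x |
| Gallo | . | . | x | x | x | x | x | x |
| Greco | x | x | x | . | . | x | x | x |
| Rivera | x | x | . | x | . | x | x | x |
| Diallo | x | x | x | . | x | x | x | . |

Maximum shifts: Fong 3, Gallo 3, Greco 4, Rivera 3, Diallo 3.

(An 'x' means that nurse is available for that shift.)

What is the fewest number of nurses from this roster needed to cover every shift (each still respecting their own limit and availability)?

9 slots to fill and no one can take more than 4, so at least ⌈9/4⌉ = 3 nurses are needed.
Fong, Gallo, and Greco alone can cover everything: Jun 2→Fong, Jun 3→Fong+Greco, Jun 4→Gallo, Jun 5→Fong, Jun 6→Gallo, Jun 7→Gallo, Jun 8→Greco, Jun 9→Greco.

3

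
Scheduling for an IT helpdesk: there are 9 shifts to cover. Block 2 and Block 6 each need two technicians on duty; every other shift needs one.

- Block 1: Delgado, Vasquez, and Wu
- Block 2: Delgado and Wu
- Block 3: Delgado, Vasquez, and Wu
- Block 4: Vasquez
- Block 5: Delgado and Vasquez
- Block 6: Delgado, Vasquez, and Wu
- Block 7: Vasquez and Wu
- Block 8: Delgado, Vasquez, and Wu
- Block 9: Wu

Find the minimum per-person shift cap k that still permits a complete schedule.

4

With 3 technicians and 11 worker-slots to fill, someone must work at least ⌈11/3⌉ = 4 shifts, so k ≥ 4.
k = 4 works: Block 1→Delgado, Block 2→Delgado+Wu, Block 3→Delgado, Block 4→Vasquez, Block 5→Delgado, Block 6→Vasquez+Wu, Block 7→Vasquez, Block 8→Vasquez, Block 9→Wu.
Loads: Delgado 4, Vasquez 4, Wu 3 — all ≤ 4.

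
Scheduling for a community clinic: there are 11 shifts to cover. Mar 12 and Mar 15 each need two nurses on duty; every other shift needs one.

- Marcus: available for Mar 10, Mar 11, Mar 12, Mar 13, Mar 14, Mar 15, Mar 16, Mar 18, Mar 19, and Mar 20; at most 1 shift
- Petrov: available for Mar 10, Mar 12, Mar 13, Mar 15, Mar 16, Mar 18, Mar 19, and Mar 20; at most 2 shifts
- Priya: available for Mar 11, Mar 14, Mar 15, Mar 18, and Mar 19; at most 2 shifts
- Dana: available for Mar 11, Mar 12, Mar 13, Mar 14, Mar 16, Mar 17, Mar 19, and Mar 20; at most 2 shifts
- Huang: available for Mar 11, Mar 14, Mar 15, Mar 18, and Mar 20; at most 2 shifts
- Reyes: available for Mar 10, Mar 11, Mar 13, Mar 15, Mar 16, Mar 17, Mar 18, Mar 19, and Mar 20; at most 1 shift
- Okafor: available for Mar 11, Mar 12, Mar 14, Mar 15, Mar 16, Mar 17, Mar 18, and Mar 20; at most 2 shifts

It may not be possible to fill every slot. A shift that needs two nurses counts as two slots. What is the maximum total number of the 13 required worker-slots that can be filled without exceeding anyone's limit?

Total capacity across all nurses is 1+2+2+2+2+1+2 = 12, and 13 slots are needed, so at most 12 can be filled.
An assignment achieving 12: Mar 10→Marcus, Mar 11→Huang, Mar 12→Petrov+Dana, Mar 13→Petrov, Mar 14→Priya, Mar 15→Huang+Okafor, Mar 16→Reyes, Mar 17→Dana, Mar 18→Okafor, Mar 19→Priya.
Loads: Marcus 1/1, Petrov 2/2, Priya 2/2, Dana 2/2, Huang 2/2, Reyes 1/1, Okafor 2/2.

12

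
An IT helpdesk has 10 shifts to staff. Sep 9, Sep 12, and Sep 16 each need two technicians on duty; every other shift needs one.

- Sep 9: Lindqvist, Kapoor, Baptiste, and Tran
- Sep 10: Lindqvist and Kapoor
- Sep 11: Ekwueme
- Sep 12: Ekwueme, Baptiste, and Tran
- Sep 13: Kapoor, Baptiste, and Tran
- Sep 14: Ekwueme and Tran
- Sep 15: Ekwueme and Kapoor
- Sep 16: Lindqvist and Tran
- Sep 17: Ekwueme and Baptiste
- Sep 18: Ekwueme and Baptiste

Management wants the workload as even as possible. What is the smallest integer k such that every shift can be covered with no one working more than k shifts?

3

With 5 technicians and 13 worker-slots to fill, someone must work at least ⌈13/5⌉ = 3 shifts, so k ≥ 3.
k = 3 works: Sep 9→Lindqvist+Kapoor, Sep 10→Lindqvist, Sep 11→Ekwueme, Sep 12→Baptiste+Tran, Sep 13→Kapoor, Sep 14→Ekwueme, Sep 15→Ekwueme, Sep 16→Lindqvist+Tran, Sep 17→Baptiste, Sep 18→Baptiste.
Loads: Lindqvist 3, Ekwueme 3, Kapoor 2, Baptiste 3, Tran 2 — all ≤ 3.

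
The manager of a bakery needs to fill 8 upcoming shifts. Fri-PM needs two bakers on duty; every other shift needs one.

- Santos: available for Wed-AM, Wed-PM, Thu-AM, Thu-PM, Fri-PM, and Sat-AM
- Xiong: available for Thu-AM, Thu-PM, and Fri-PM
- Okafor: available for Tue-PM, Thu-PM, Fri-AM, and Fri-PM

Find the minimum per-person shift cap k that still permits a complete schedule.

3

With 3 bakers and 9 worker-slots to fill, someone must work at least ⌈9/3⌉ = 3 shifts, so k ≥ 3.
k = 3 works: Tue-PM→Okafor, Wed-AM→Santos, Wed-PM→Santos, Thu-AM→Xiong, Thu-PM→Xiong, Fri-AM→Okafor, Fri-PM→Xiong+Okafor, Sat-AM→Santos.
Loads: Santos 3, Xiong 3, Okafor 3 — all ≤ 3.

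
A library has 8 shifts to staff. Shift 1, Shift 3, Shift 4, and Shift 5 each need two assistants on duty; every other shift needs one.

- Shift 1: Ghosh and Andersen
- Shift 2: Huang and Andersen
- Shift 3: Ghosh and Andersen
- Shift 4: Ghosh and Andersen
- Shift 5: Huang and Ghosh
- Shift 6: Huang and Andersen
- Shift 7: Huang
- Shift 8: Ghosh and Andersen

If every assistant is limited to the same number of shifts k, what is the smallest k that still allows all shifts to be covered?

With 3 assistants and 12 worker-slots to fill, someone must work at least ⌈12/3⌉ = 4 shifts, so k ≥ 4.
k = 4 works: Shift 1→Ghosh+Andersen, Shift 2→Huang, Shift 3→Ghosh+Andersen, Shift 4→Ghosh+Andersen, Shift 5→Huang+Ghosh, Shift 6→Huang, Shift 7→Huang, Shift 8→Andersen.
Loads: Huang 4, Ghosh 4, Andersen 4 — all ≤ 4.

4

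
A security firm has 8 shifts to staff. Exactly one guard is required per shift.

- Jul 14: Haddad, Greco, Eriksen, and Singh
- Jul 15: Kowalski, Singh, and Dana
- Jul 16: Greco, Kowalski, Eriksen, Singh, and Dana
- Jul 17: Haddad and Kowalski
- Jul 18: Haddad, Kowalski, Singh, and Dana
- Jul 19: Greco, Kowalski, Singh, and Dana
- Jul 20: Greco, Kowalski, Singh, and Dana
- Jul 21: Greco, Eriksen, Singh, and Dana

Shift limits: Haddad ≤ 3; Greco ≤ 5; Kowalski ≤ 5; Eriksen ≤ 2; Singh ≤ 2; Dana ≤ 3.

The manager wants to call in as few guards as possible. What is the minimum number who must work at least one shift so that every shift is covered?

8 slots to fill and no one can take more than 5, so at least ⌈8/5⌉ = 2 guards are needed.
Greco and Kowalski alone can cover everything: Jul 14→Greco, Jul 15→Kowalski, Jul 16→Greco, Jul 17→Kowalski, Jul 18→Kowalski, Jul 19→Greco, Jul 20→Greco, Jul 21→Greco.

2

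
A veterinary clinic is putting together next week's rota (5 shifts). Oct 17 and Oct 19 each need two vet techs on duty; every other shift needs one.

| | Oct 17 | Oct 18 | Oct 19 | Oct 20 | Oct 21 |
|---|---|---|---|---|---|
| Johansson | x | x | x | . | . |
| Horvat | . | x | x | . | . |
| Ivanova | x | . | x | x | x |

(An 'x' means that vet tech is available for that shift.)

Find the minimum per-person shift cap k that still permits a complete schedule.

With 3 vet techs and 7 worker-slots to fill, someone must work at least ⌈7/3⌉ = 3 shifts, so k ≥ 3.
k = 3 works: Oct 17→Johansson+Ivanova, Oct 18→Johansson, Oct 19→Johansson+Horvat, Oct 20→Ivanova, Oct 21→Ivanova.
Loads: Johansson 3, Horvat 1, Ivanova 3 — all ≤ 3.

3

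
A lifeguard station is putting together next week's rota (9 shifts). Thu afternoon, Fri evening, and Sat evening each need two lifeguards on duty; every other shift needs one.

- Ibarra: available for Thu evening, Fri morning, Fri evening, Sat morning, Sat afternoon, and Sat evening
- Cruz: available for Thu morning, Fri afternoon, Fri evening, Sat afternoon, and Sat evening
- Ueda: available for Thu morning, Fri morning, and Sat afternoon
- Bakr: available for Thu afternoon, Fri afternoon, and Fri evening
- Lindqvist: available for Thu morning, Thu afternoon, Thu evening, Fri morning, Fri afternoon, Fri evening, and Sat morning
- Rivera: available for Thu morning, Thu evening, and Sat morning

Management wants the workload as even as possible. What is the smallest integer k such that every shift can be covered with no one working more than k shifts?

With 6 lifeguards and 12 worker-slots to fill, someone must work at least ⌈12/6⌉ = 2 shifts, so k ≥ 2.
k = 2 works: Thu morning→Rivera, Thu afternoon→Bakr+Lindqvist, Thu evening→Ibarra, Fri morning→Ueda, Fri afternoon→Cruz, Fri evening→Bakr+Lindqvist, Sat morning→Rivera, Sat afternoon→Ueda, Sat evening→Ibarra+Cruz.
Loads: Ibarra 2, Cruz 2, Ueda 2, Bakr 2, Lindqvist 2, Rivera 2 — all ≤ 2.

2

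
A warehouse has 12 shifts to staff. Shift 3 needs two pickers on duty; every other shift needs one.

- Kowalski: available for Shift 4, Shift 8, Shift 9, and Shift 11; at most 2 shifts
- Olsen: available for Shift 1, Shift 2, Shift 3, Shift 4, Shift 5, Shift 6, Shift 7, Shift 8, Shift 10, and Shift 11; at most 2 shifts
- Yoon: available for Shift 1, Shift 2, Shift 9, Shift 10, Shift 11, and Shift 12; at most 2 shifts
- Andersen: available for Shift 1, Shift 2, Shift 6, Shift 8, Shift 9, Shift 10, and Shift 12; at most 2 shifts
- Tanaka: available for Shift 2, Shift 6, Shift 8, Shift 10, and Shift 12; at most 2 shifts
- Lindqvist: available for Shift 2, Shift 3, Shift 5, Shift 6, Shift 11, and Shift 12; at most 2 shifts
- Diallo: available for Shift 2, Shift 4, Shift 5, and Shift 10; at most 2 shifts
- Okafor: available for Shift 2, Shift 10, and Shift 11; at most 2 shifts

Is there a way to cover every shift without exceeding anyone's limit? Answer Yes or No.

Shift 3 can only be covered by Olsen and Lindqvist, so that assignment is forced.
Shift 7 can only be covered by Olsen, so that assignment is forced.
One valid schedule: Shift 1→Yoon, Shift 2→Tanaka, Shift 3→Olsen+Lindqvist, Shift 4→Kowalski, Shift 5→Lindqvist, Shift 6→Andersen, Shift 7→Olsen, Shift 8→Andersen, Shift 9→Kowalski, Shift 10→Tanaka, Shift 11→Okafor, Shift 12→Yoon.
Loads: Kowalski 2/2, Olsen 2/2, Yoon 2/2, Andersen 2/2, Tanaka 2/2, Lindqvist 2/2, Diallo 0/2, Okafor 1/2 — all within limits.

Yes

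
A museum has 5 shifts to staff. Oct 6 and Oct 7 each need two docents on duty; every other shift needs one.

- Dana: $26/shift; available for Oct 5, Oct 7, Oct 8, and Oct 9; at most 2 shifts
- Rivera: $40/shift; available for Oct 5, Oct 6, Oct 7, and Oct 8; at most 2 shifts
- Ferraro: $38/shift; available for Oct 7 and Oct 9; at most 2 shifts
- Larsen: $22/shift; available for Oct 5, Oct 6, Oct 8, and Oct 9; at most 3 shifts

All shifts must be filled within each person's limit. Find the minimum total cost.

Oct 6 can only be covered by Rivera and Larsen, so that assignment is forced.
Picking the cheapest available docent for each shift independently would cost $192, but that ignores the shift limits.
An optimal schedule: Oct 5→Larsen, Oct 6→Larsen+Rivera, Oct 7→Dana+Ferraro, Oct 8→Larsen, Oct 9→Dana.
Total: 22 + 22 + 40 + 26 + 38 + 22 + 26 = $196.

$196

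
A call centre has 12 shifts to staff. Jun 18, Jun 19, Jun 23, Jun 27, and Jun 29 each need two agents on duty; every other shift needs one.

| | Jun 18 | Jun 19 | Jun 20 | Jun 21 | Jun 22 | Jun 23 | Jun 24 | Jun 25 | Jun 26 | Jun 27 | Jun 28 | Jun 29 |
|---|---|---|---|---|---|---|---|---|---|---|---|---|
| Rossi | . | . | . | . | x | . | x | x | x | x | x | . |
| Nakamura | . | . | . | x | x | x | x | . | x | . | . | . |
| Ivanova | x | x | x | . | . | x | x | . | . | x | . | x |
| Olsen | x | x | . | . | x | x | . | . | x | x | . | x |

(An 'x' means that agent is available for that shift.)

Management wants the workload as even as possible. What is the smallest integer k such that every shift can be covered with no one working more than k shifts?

5

With 4 agents and 17 worker-slots to fill, someone must work at least ⌈17/4⌉ = 5 shifts, so k ≥ 5.
k = 5 works: Jun 18→Ivanova+Olsen, Jun 19→Ivanova+Olsen, Jun 20→Ivanova, Jun 21→Nakamura, Jun 22→Rossi, Jun 23→Nakamura+Ivanova, Jun 24→Rossi, Jun 25→Rossi, Jun 26→Nakamura, Jun 27→Rossi+Olsen, Jun 28→Rossi, Jun 29→Ivanova+Olsen.
Loads: Rossi 5, Nakamura 3, Ivanova 5, Olsen 4 — all ≤ 5.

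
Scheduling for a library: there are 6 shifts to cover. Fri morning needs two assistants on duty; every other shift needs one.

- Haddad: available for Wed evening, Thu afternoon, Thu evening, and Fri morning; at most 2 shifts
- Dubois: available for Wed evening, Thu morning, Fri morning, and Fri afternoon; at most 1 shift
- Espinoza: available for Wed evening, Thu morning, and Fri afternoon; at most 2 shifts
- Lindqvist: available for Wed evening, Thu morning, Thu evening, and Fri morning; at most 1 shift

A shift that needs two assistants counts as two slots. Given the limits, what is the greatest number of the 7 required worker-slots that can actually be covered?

6

Total capacity across all assistants is 2+1+2+1 = 6, and 7 slots are needed, so at most 6 can be filled.
An assignment achieving 6: Wed evening→Espinoza, Thu morning→Espinoza, Thu afternoon→Haddad, Thu evening→Haddad, Fri morning→Lindqvist, Fri afternoon→Dubois.
Loads: Haddad 2/2, Dubois 1/1, Espinoza 2/2, Lindqvist 1/1.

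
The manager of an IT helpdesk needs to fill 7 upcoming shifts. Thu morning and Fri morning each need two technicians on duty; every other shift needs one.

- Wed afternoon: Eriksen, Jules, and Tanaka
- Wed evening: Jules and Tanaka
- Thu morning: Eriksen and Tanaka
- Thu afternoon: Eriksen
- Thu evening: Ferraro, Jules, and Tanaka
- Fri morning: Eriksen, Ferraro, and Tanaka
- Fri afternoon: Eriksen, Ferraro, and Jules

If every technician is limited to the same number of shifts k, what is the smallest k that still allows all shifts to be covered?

With 4 technicians and 9 worker-slots to fill, someone must work at least ⌈9/4⌉ = 3 shifts, so k ≥ 3.
k = 3 works: Wed afternoon→Eriksen, Wed evening→Jules, Thu morning→Eriksen+Tanaka, Thu afternoon→Eriksen, Thu evening→Ferraro, Fri morning→Ferraro+Tanaka, Fri afternoon→Ferraro.
Loads: Eriksen 3, Ferraro 3, Jules 1, Tanaka 2 — all ≤ 3.

3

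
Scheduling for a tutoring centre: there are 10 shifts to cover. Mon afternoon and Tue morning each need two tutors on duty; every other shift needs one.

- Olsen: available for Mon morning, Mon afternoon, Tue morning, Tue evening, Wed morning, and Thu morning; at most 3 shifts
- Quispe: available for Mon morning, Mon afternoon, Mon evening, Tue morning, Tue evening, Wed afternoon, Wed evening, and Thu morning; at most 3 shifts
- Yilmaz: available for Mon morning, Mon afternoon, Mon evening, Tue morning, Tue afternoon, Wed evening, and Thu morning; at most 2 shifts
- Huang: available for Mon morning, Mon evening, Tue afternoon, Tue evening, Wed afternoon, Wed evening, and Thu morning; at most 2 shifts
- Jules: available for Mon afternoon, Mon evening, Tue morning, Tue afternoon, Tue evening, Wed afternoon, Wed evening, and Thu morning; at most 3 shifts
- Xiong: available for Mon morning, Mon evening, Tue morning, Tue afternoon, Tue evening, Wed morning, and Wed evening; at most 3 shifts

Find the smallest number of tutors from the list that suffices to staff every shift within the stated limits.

12 slots to fill and no one can take more than 3, so at least ⌈12/3⌉ = 4 tutors are needed.
Olsen, Quispe, Jules, and Xiong alone can cover everything: Mon morning→Olsen, Mon afternoon→Olsen+Quispe, Mon evening→Quispe, Tue morning→Jules+Xiong, Tue afternoon→Jules, Tue evening→Xiong, Wed morning→Olsen, Wed afternoon→Quispe, Wed evening→Xiong, Thu morning→Jules.

4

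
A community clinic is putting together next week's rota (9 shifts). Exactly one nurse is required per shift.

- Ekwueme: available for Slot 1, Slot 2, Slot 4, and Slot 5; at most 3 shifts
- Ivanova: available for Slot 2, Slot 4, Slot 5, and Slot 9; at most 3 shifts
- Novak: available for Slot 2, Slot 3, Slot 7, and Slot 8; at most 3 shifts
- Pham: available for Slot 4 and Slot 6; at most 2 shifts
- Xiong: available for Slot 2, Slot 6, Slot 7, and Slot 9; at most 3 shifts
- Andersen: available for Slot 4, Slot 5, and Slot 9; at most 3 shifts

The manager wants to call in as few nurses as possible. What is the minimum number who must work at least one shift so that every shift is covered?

9 slots to fill and no one can take more than 3, so at least ⌈9/3⌉ = 3 nurses are needed.
Ekwueme, Novak, and Xiong alone can cover everything: Slot 1→Ekwueme, Slot 2→Xiong, Slot 3→Novak, Slot 4→Ekwueme, Slot 5→Ekwueme, Slot 6→Xiong, Slot 7→Novak, Slot 8→Novak, Slot 9→Xiong.

3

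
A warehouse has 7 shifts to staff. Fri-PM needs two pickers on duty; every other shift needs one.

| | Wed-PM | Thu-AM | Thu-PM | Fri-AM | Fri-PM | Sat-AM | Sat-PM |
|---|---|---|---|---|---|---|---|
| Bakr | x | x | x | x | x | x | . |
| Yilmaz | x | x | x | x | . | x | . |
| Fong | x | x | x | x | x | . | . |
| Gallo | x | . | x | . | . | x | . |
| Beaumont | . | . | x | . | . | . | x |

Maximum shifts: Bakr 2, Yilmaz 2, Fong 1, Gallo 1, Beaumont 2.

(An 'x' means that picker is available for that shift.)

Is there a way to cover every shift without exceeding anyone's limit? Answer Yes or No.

Yes

Fri-PM can only be covered by Bakr and Fong, so that assignment is forced.
Sat-PM can only be covered by Beaumont, so that assignment is forced.
One valid schedule: Wed-PM→Gallo, Thu-AM→Bakr, Thu-PM→Beaumont, Fri-AM→Yilmaz, Fri-PM→Bakr+Fong, Sat-AM→Yilmaz, Sat-PM→Beaumont.
Loads: Bakr 2/2, Yilmaz 2/2, Fong 1/1, Gallo 1/1, Beaumont 2/2 — all within limits.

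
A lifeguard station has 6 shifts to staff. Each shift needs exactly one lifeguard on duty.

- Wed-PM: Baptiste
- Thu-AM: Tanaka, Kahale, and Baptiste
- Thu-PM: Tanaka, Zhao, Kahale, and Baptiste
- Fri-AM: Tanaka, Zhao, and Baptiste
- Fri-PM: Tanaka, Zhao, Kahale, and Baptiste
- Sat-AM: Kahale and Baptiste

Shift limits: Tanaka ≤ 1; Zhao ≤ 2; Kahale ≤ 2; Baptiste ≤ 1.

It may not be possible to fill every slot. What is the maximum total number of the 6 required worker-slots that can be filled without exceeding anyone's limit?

Total capacity across all lifeguards is 1+2+2+1 = 6, and 6 slots are needed, so at most 6 can be filled.
An assignment achieving 6: Wed-PM→Baptiste, Thu-AM→Tanaka, Thu-PM→Zhao, Fri-AM→Zhao, Fri-PM→Kahale, Sat-AM→Kahale.
Loads: Tanaka 1/1, Zhao 2/2, Kahale 2/2, Baptiste 1/1.

6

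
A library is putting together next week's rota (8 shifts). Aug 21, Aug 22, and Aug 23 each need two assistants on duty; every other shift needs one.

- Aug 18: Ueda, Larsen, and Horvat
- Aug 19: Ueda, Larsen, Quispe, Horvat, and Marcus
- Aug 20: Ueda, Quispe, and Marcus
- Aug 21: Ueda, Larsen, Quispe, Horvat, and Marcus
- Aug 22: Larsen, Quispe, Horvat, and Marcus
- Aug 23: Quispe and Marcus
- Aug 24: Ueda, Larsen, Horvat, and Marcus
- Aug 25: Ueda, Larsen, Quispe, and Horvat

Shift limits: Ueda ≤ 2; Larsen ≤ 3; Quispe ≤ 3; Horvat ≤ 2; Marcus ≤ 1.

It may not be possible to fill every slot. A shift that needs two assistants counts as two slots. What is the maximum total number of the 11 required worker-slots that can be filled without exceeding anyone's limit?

11

Total capacity across all assistants is 2+3+3+2+1 = 11, and 11 slots are needed, so at most 11 can be filled.
An assignment achieving 11: Aug 18→Ueda, Aug 19→Horvat, Aug 20→Ueda, Aug 21→Quispe+Horvat, Aug 22→Larsen+Quispe, Aug 23→Quispe+Marcus, Aug 24→Larsen, Aug 25→Larsen.
Loads: Ueda 2/2, Larsen 3/3, Quispe 3/3, Horvat 2/2, Marcus 1/1.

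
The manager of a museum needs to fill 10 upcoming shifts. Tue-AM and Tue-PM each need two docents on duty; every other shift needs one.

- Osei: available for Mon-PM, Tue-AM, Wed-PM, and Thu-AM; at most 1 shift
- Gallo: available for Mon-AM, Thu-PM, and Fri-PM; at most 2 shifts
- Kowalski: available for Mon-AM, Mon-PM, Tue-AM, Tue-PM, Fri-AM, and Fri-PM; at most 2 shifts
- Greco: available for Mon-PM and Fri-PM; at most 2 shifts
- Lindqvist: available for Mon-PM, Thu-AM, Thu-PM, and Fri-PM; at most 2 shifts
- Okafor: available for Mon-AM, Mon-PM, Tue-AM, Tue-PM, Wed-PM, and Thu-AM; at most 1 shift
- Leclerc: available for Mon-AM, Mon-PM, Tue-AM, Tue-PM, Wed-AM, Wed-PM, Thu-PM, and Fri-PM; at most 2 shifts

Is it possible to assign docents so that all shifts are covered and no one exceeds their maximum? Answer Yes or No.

No

Total capacity is 12 and 12 slots are needed, so capacity alone doesn't rule it out.
Shifts {Tue-AM, Tue-PM, Wed-AM, Wed-PM, Fri-AM} need 7 worker-slots in total, but the docents available for any of those shifts (Osei, Kowalski, Okafor, and Leclerc) can supply at most 6 among them. So no valid schedule exists.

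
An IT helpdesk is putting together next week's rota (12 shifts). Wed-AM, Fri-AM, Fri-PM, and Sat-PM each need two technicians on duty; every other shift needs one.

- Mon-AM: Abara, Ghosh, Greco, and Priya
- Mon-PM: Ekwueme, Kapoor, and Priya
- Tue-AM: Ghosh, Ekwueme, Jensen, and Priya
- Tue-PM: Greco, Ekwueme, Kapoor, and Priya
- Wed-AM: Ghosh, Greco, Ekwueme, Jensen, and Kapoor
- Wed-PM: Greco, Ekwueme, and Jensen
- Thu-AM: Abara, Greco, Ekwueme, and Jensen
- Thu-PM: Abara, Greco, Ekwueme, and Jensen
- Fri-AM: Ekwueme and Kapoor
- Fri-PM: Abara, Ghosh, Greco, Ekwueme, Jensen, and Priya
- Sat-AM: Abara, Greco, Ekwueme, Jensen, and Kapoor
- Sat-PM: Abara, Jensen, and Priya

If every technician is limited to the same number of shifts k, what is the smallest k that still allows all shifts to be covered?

3

With 7 technicians and 16 worker-slots to fill, someone must work at least ⌈16/7⌉ = 3 shifts, so k ≥ 3.
k = 3 works: Mon-AM→Abara, Mon-PM→Ekwueme, Tue-AM→Ghosh, Tue-PM→Greco, Wed-AM→Ghosh+Jensen, Wed-PM→Greco, Thu-AM→Abara, Thu-PM→Greco, Fri-AM→Ekwueme+Kapoor, Fri-PM→Ghosh+Jensen, Sat-AM→Ekwueme, Sat-PM→Abara+Jensen.
Loads: Abara 3, Ghosh 3, Greco 3, Ekwueme 3, Jensen 3, Kapoor 1, Priya 0 — all ≤ 3.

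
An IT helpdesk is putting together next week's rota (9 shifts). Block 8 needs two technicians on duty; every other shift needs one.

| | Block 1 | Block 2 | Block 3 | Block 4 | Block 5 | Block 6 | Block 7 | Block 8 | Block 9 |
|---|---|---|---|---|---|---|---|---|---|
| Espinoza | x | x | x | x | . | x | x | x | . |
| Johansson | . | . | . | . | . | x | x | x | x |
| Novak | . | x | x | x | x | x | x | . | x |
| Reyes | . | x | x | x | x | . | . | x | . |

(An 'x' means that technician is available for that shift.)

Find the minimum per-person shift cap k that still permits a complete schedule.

3

With 4 technicians and 10 worker-slots to fill, someone must work at least ⌈10/4⌉ = 3 shifts, so k ≥ 3.
k = 3 works: Block 1→Espinoza, Block 2→Espinoza, Block 3→Espinoza, Block 4→Novak, Block 5→Novak, Block 6→Johansson, Block 7→Novak, Block 8→Johansson+Reyes, Block 9→Johansson.
Loads: Espinoza 3, Johansson 3, Novak 3, Reyes 1 — all ≤ 3.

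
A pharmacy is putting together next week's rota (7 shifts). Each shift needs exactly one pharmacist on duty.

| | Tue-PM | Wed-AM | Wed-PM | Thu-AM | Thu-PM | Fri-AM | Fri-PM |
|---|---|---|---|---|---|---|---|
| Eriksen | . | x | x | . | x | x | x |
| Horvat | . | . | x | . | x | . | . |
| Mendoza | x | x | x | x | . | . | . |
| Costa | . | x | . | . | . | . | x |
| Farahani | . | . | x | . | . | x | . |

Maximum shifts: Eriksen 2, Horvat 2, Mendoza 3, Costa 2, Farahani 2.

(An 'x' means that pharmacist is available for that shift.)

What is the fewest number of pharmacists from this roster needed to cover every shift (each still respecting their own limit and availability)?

7 slots to fill and no one can take more than 3, so at least ⌈7/3⌉ = 3 pharmacists are needed.
Eriksen, Horvat, and Mendoza alone can cover everything: Tue-PM→Mendoza, Wed-AM→Mendoza, Wed-PM→Horvat, Thu-AM→Mendoza, Thu-PM→Horvat, Fri-AM→Eriksen, Fri-PM→Eriksen.

3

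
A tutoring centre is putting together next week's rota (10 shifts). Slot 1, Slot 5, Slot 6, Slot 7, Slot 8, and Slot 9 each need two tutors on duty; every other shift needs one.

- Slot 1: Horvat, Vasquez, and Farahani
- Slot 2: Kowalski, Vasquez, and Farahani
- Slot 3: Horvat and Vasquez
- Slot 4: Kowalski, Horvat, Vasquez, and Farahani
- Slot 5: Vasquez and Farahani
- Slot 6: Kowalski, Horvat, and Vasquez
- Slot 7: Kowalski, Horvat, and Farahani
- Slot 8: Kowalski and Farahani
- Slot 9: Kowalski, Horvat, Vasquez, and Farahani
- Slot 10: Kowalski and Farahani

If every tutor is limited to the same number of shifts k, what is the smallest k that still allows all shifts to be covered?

4

With 4 tutors and 16 worker-slots to fill, someone must work at least ⌈16/4⌉ = 4 shifts, so k ≥ 4.
k = 4 works: Slot 1→Horvat+Vasquez, Slot 2→Kowalski, Slot 3→Horvat, Slot 4→Vasquez, Slot 5→Vasquez+Farahani, Slot 6→Kowalski+Horvat, Slot 7→Horvat+Farahani, Slot 8→Kowalski+Farahani, Slot 9→Vasquez+Farahani, Slot 10→Kowalski.
Loads: Kowalski 4, Horvat 4, Vasquez 4, Farahani 4 — all ≤ 4.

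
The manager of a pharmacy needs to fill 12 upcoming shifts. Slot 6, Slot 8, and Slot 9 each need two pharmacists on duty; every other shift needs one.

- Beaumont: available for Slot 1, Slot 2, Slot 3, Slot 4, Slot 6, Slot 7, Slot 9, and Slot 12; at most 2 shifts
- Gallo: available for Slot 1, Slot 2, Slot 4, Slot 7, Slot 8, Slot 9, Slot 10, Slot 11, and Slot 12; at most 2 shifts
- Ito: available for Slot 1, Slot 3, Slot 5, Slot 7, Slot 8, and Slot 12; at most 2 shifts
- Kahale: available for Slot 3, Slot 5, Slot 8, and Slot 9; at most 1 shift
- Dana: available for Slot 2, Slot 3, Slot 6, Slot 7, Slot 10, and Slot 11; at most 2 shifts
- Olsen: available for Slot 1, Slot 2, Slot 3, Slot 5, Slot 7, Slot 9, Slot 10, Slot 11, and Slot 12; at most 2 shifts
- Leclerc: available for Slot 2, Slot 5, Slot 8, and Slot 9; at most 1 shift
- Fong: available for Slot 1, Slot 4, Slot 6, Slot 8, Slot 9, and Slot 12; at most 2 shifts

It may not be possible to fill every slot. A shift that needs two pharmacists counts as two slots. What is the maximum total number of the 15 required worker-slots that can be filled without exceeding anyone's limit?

Total capacity across all pharmacists is 2+2+2+1+2+2+1+2 = 14, and 15 slots are needed, so at most 14 can be filled.
An assignment achieving 14: Slot 1→Ito, Slot 2→Dana, Slot 3→Kahale, Slot 4→Beaumont, Slot 5→Ito, Slot 6→Beaumont+Dana, Slot 7→Olsen, Slot 8→Leclerc+Fong, Slot 9→Fong, Slot 10→Gallo, Slot 11→Gallo, Slot 12→Olsen.
Loads: Beaumont 2/2, Gallo 2/2, Ito 2/2, Kahale 1/1, Dana 2/2, Olsen 2/2, Leclerc 1/1, Fong 2/2.

14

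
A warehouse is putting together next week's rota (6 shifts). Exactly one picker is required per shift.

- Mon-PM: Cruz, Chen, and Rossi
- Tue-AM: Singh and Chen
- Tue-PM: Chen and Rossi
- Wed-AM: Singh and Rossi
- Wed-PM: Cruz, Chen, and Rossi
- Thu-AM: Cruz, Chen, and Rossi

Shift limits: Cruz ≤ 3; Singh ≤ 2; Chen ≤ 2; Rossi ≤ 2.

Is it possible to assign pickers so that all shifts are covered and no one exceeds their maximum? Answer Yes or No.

One valid schedule: Mon-PM→Cruz, Tue-AM→Singh, Tue-PM→Chen, Wed-AM→Singh, Wed-PM→Cruz, Thu-AM→Cruz.
Loads: Cruz 3/3, Singh 2/2, Chen 1/2, Rossi 0/2 — all within limits.

Yes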